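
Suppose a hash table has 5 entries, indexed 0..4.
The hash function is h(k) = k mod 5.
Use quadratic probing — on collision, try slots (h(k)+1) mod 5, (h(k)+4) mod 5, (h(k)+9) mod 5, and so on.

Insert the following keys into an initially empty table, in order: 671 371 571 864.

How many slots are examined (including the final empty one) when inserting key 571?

Insert 671: h=1, slot 1 empty -> index 1.
Insert 371: h=1, slot 1 occupied -> index 2.
Insert 571: h=1, slots 1,2 occupied -> index 0.
Insert 864: h=4, slot 4 empty -> index 4.
Table: [571, 671, 371, _, 864]

3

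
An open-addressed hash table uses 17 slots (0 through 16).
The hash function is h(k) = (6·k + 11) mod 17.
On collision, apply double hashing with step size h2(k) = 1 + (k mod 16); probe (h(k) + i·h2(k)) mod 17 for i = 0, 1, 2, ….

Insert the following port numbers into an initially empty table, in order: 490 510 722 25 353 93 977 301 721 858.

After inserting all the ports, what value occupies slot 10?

490: h=10 => slot 10
510: h=11 => slot 11
722: h=8 => slot 8
25: h=8, h2=10, probe 8,1 => slot 1
353: h=4 => slot 4
93: h=8, h2=14, probe 8,5 => slot 5
977: h=8, h2=2, probe 8,10,12 => slot 12
301: h=15 => slot 15
721: h=2 => slot 2
858: h=8, h2=11, probe 8,2,13 => slot 13
Table: [-, 25, 721, -, 353, 93, -, -, 722, -, 490, 510, 977, 858, -, 301, -]

490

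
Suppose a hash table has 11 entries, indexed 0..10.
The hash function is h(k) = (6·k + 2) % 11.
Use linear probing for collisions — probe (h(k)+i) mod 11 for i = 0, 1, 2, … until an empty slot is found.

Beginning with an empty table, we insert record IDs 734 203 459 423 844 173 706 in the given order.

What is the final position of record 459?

Insert 734: h=6, slot 6 empty -> index 6.
Insert 203: h=10, slot 10 empty -> index 10.
Insert 459: h=6, slot 6 occupied -> index 7.
Insert 423: h=10, slot 10 occupied -> index 0.
Insert 844: h=6, slots 6,7 occupied -> index 8.
Insert 173: h=6, slots 6,7,8 occupied -> index 9.
Insert 706: h=3, slot 3 empty -> index 3.
Table: [423, ∅, ∅, 706, ∅, ∅, 734, 459, 844, 173, 203]

7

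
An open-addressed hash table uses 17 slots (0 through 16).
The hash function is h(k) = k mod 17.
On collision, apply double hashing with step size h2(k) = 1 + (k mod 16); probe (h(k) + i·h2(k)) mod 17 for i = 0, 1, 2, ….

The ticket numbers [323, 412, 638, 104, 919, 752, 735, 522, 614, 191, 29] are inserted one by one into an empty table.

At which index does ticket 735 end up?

3

323: h=0 -> slot 0
412: h=4 -> slot 4
638: h=9 -> slot 9
104: h=2 -> slot 2
919: h=1 -> slot 1
752: h=4, h2=1, probe 4,5 -> slot 5
735: h=4, h2=16, probe 4,3 -> slot 3
522: h=12 -> slot 12
614: h=2, h2=7, probe 2,9,16 -> slot 16
191: h=4, h2=16, probe 4,3,2,1,0,16,15 -> slot 15
29: h=12, h2=14, probe 12,9,6 -> slot 6
Table: [323, 919, 104, 735, 412, 752, 29, ∅, ∅, 638, ∅, ∅, 522, ∅, ∅, 191, 614]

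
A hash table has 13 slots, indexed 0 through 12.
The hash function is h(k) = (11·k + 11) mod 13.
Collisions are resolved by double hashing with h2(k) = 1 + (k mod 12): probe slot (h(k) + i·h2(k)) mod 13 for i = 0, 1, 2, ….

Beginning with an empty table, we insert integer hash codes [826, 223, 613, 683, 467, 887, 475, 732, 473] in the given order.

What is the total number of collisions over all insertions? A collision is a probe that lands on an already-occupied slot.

8

Insert 826: h=10, slot 10 empty => index 10.
Insert 223: h=7, slot 7 empty => index 7.
Insert 613: h=7, h2=2, slot 7 occupied => index 9.
Insert 683: h=10, h2=12, slots 10,9 occupied => index 8.
Insert 467: h=0, slot 0 empty => index 0.
Insert 887: h=5, slot 5 empty => index 5.
Insert 475: h=10, h2=8, slots 10,5,0,8 occupied => index 3.
Insert 732: h=3, h2=1, slot 3 occupied => index 4.
Insert 473: h=1, slot 1 empty => index 1.
Table: [467, 473, —, 475, 732, 887, —, 223, 683, 613, 826, —, —]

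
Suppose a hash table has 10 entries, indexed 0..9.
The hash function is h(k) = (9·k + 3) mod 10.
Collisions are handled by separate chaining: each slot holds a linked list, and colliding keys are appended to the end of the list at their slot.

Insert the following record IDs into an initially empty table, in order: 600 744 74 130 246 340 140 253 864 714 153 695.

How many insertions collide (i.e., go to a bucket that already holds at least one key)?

600 -> bucket 3
744 -> bucket 9
74 -> bucket 9 (collision)
130 -> bucket 3 (collision)
246 -> bucket 7
340 -> bucket 3 (collision)
140 -> bucket 3 (collision)
253 -> bucket 0
864 -> bucket 9 (collision)
714 -> bucket 9 (collision)
153 -> bucket 0 (collision)
695 -> bucket 8
Final buckets:
0: 253 -> 153
1: .
2: .
3: 600 -> 130 -> 340 -> 140
4: .
5: .
6: .
7: 246
8: 695
9: 744 -> 74 -> 864 -> 714

7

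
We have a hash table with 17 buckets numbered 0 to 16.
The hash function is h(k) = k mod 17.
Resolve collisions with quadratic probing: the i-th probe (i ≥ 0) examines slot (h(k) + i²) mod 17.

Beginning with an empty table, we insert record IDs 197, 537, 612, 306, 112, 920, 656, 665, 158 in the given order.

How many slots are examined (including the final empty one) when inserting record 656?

Insert 197: h=10, slot 10 empty → index 10.
Insert 537: h=10, slot 10 occupied → index 11.
Insert 612: h=0, slot 0 empty → index 0.
Insert 306: h=0, slot 0 occupied → index 1.
Insert 112: h=10, slots 10,11 occupied → index 14.
Insert 920: h=2, slot 2 empty → index 2.
Insert 656: h=10, slots 10,11,14,2 occupied → index 9.
Insert 665: h=2, slot 2 occupied → index 3.
Insert 158: h=5, slot 5 empty → index 5.
Table: [612, 306, 920, 665, -, 158, -, -, -, 656, 197, 537, -, -, 112, -, -]

5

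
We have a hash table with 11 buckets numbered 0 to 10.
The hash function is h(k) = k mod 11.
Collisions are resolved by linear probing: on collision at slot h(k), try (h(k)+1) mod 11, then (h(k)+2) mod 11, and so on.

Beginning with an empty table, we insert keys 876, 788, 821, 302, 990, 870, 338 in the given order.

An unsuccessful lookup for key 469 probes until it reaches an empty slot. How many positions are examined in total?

876: h=7 → slot 7
788: h=7, probe 7,8 → slot 8
821: h=7, probe 7,8,9 → slot 9
302: h=5 → slot 5
990: h=0 → slot 0
870: h=1 → slot 1
338: h=8, probe 8,9,10 → slot 10
Table: [990, 870, _, _, _, 302, _, 876, 788, 821, 338]
Lookup 469: h=7, probe 7,8,9,10,0,1,2 → slot 2 empty, not found.

7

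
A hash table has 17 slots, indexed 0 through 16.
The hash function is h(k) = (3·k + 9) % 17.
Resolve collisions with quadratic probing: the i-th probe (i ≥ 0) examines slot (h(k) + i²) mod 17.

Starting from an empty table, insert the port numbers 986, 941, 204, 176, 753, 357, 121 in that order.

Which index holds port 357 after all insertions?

986 hashes to 9; slot 9 is free -> place at 9.
941 hashes to 10; slot 10 is free -> place at 10.
204 hashes to 9; 9,10 taken -> place at 13.
176 hashes to 10; 10 taken -> place at 11.
753 hashes to 7; slot 7 is free -> place at 7.
357 hashes to 9; 9,10,13 taken -> place at 1.
121 hashes to 15; slot 15 is free -> place at 15.
Table: [—, 357, —, —, —, —, —, 753, —, 986, 941, 176, —, 204, —, 121, —]

1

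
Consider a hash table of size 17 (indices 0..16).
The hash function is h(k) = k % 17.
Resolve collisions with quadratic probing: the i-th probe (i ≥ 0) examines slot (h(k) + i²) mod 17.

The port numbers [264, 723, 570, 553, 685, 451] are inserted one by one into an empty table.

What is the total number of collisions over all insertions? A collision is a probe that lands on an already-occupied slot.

264: h=9 -> slot 9
723: h=9, probe 9,10 -> slot 10
570: h=9, probe 9,10,13 -> slot 13
553: h=9, probe 9,10,13,1 -> slot 1
685: h=5 -> slot 5
451: h=9, probe 9,10,13,1,8 -> slot 8
Table: [., 553, ., ., ., 685, ., ., 451, 264, 723, ., ., 570, ., ., .]

10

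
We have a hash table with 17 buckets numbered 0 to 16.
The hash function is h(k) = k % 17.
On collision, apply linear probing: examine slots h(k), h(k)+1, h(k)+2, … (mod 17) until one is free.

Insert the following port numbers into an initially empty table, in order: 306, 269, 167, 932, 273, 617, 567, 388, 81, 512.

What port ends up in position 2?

388

Insert 306: h=0, slot 0 empty => index 0.
Insert 269: h=14, slot 14 empty => index 14.
Insert 167: h=14, slot 14 occupied => index 15.
Insert 932: h=14, slots 14,15 occupied => index 16.
Insert 273: h=1, slot 1 empty => index 1.
Insert 617: h=5, slot 5 empty => index 5.
Insert 567: h=6, slot 6 empty => index 6.
Insert 388: h=14, slots 14,15,16,0,1 occupied => index 2.
Insert 81: h=13, slot 13 empty => index 13.
Insert 512: h=2, slot 2 occupied => index 3.
Table: [306, 273, 388, 512, -, 617, 567, -, -, -, -, -, -, 81, 269, 167, 932]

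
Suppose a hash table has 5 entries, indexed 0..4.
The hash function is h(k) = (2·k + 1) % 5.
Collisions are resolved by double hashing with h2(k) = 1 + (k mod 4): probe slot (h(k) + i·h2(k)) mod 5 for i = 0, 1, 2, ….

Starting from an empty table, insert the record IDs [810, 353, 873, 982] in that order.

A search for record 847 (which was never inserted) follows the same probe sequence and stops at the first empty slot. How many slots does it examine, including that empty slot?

3

Insert 810: h=1, slot 1 empty => index 1.
Insert 353: h=2, slot 2 empty => index 2.
Insert 873: h=2, h2=2, slot 2 occupied => index 4.
Insert 982: h=0, slot 0 empty => index 0.
Table: [982, 810, 353, —, 873]
Lookup 847: h=0, h2=4, probe 0,4,3 → slot 3 empty, not found.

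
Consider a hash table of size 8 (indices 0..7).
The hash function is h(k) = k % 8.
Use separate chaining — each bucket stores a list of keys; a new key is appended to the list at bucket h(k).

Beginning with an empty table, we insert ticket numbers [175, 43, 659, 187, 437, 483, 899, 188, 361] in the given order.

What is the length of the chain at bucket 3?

175 → bucket 7
43 → bucket 3
659 → bucket 3 (collision)
187 → bucket 3 (collision)
437 → bucket 5
483 → bucket 3 (collision)
899 → bucket 3 (collision)
188 → bucket 4
361 → bucket 1
Final buckets:
0: .
1: 361
2: .
3: 43 -> 659 -> 187 -> 483 -> 899
4: 188
5: 437
6: .
7: 175

5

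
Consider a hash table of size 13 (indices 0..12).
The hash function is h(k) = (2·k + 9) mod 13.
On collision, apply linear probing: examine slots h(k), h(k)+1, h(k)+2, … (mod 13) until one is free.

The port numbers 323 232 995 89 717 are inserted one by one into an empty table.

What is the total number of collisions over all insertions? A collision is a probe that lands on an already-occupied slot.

323 hashes to 5; slot 5 is free → place at 5.
232 hashes to 5; 5 taken → place at 6.
995 hashes to 10; slot 10 is free → place at 10.
89 hashes to 5; 5,6 taken → place at 7.
717 hashes to 0; slot 0 is free → place at 0.
Table: [717, _, _, _, _, 323, 232, 89, _, _, 995, _, _]

3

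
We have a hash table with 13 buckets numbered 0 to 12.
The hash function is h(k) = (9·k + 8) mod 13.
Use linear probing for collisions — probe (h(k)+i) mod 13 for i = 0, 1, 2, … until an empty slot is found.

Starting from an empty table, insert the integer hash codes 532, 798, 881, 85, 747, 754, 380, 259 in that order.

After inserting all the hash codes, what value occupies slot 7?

Insert 532: h=12, slot 12 empty -> index 12.
Insert 798: h=1, slot 1 empty -> index 1.
Insert 881: h=7, slot 7 empty -> index 7.
Insert 85: h=6, slot 6 empty -> index 6.
Insert 747: h=10, slot 10 empty -> index 10.
Insert 754: h=8, slot 8 empty -> index 8.
Insert 380: h=9, slot 9 empty -> index 9.
Insert 259: h=12, slot 12 occupied -> index 0.
Table: [259, 798, -, -, -, -, 85, 881, 754, 380, 747, -, 532]

881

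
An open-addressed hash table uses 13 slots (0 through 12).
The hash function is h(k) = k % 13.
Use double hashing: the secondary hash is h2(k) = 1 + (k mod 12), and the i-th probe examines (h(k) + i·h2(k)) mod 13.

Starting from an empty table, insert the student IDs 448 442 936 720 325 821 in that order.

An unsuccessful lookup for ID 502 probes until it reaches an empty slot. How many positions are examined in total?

448: h=6 -> slot 6
442: h=0 -> slot 0
936: h=0, h2=1, probe 0,1 -> slot 1
720: h=5 -> slot 5
325: h=0, h2=2, probe 0,2 -> slot 2
821: h=2, h2=6, probe 2,8 -> slot 8
Table: [442, 936, 325, _, _, 720, 448, _, 821, _, _, _, _]
Lookup 502: h=8, h2=11, probe 8,6,4 → slot 4 empty, not found.

3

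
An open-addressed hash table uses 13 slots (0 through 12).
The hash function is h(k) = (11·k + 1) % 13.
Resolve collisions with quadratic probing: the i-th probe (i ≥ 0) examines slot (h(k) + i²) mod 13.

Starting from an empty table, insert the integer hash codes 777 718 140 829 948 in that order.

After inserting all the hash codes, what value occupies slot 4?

777: h=7 => slot 7
718: h=8 => slot 8
140: h=7, probe 7,8,11 => slot 11
829: h=7, probe 7,8,11,3 => slot 3
948: h=3, probe 3,4 => slot 4
Table: [., ., ., 829, 948, ., ., 777, 718, ., ., 140, .]

948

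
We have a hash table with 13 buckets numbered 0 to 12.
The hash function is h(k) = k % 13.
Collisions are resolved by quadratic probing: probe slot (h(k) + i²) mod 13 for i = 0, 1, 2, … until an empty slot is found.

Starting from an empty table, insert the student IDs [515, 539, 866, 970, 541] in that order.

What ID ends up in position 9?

515 hashes to 8; slot 8 is free -> place at 8.
539 hashes to 6; slot 6 is free -> place at 6.
866 hashes to 8; 8 taken -> place at 9.
970 hashes to 8; 8,9 taken -> place at 12.
541 hashes to 8; 8,9,12 taken -> place at 4.
Table: [., ., ., ., 541, ., 539, ., 515, 866, ., ., 970]

866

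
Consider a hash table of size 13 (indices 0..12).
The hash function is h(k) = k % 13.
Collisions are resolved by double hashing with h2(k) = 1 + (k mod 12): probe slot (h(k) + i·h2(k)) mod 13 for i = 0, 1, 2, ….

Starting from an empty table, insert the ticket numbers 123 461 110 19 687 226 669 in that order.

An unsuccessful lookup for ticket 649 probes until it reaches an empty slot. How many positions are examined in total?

5

123: h=6 -> slot 6
461: h=6, h2=6, probe 6,12 -> slot 12
110: h=6, h2=3, probe 6,9 -> slot 9
19: h=6, h2=8, probe 6,1 -> slot 1
687: h=11 -> slot 11
226: h=5 -> slot 5
669: h=6, h2=10, probe 6,3 -> slot 3
Table: [., 19, ., 669, ., 226, 123, ., ., 110, ., 687, 461]
Lookup 649: h=12, h2=2, probe 12,1,3,5,7 → slot 7 empty, not found.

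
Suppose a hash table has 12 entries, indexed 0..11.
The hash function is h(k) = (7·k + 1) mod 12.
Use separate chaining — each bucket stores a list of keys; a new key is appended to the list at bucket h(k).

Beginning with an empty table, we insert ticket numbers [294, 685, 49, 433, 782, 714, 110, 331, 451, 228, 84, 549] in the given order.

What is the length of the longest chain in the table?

3

294 -> bucket 7
685 -> bucket 8
49 -> bucket 8 (collision)
433 -> bucket 8 (collision)
782 -> bucket 3
714 -> bucket 7 (collision)
110 -> bucket 3 (collision)
331 -> bucket 2
451 -> bucket 2 (collision)
228 -> bucket 1
84 -> bucket 1 (collision)
549 -> bucket 4
Final buckets:
0: —
1: 228 -> 84
2: 331 -> 451
3: 782 -> 110
4: 549
5: —
6: —
7: 294 -> 714
8: 685 -> 49 -> 433
9: —
10: —
11: —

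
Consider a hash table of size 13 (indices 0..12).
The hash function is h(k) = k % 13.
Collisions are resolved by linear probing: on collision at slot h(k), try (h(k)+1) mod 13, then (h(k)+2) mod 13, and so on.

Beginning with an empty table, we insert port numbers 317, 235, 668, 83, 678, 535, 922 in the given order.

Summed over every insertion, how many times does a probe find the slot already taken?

4

317 hashes to 5; slot 5 is free → place at 5.
235 hashes to 1; slot 1 is free → place at 1.
668 hashes to 5; 5 taken → place at 6.
83 hashes to 5; 5,6 taken → place at 7.
678 hashes to 2; slot 2 is free → place at 2.
535 hashes to 2; 2 taken → place at 3.
922 hashes to 12; slot 12 is free → place at 12.
Table: [∅, 235, 678, 535, ∅, 317, 668, 83, ∅, ∅, ∅, ∅, 922]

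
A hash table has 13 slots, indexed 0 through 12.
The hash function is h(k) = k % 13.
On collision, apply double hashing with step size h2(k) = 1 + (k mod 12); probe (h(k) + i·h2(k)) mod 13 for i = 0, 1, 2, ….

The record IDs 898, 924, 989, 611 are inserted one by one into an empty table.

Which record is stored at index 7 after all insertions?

989

898: h=1 → slot 1
924: h=1, h2=1, probe 1,2 → slot 2
989: h=1, h2=6, probe 1,7 → slot 7
611: h=0 → slot 0
Table: [611, 898, 924, —, —, —, —, 989, —, —, —, —, —]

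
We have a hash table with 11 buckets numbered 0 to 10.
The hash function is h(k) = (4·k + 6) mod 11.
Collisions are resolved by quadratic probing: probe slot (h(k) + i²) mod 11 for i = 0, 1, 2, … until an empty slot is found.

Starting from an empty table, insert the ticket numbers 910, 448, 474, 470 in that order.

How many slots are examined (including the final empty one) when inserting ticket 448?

Insert 910: h=5, slot 5 empty → index 5.
Insert 448: h=5, slot 5 occupied → index 6.
Insert 474: h=10, slot 10 empty → index 10.
Insert 470: h=5, slots 5,6 occupied → index 9.
Table: [_, _, _, _, _, 910, 448, _, _, 470, 474]

2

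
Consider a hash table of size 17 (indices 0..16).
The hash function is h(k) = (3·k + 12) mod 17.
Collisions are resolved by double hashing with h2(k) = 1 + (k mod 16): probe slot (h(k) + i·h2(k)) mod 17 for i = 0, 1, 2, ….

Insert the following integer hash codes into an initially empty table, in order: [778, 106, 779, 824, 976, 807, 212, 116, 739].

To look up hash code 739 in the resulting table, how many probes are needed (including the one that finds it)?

Insert 778: h=0, slot 0 empty -> index 0.
Insert 106: h=7, slot 7 empty -> index 7.
Insert 779: h=3, slot 3 empty -> index 3.
Insert 824: h=2, slot 2 empty -> index 2.
Insert 976: h=16, slot 16 empty -> index 16.
Insert 807: h=2, h2=8, slot 2 occupied -> index 10.
Insert 212: h=2, h2=5, slots 2,7 occupied -> index 12.
Insert 116: h=3, h2=5, slot 3 occupied -> index 8.
Insert 739: h=2, h2=4, slot 2 occupied -> index 6.
Table: [778, _, 824, 779, _, _, 739, 106, 116, _, 807, _, 212, _, _, _, 976]
Lookup 739: h=2, h2=4, probe 2,6 → found at 6.

2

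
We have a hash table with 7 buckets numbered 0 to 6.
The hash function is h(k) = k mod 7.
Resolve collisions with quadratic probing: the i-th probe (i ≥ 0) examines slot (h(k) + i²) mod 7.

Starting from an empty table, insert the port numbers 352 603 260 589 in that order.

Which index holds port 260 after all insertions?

352: h=2 → slot 2
603: h=1 → slot 1
260: h=1, probe 1,2,5 → slot 5
589: h=1, probe 1,2,5,3 → slot 3
Table: [—, 603, 352, 589, —, 260, —]

5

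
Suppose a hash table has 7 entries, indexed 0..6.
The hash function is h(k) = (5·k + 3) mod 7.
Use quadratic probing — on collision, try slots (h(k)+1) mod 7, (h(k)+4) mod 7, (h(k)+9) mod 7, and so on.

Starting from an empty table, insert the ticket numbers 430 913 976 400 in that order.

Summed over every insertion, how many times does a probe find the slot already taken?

430 hashes to 4; slot 4 is free -> place at 4.
913 hashes to 4; 4 taken -> place at 5.
976 hashes to 4; 4,5 taken -> place at 1.
400 hashes to 1; 1 taken -> place at 2.
Table: [-, 976, 400, -, 430, 913, -]

4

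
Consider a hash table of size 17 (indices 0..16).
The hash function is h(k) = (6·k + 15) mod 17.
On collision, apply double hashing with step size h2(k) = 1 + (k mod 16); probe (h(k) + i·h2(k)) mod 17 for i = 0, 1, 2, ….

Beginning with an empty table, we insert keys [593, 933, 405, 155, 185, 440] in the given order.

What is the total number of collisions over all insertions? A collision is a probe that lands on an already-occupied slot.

Insert 593: h=3, slot 3 empty -> index 3.
Insert 933: h=3, h2=6, slot 3 occupied -> index 9.
Insert 405: h=14, slot 14 empty -> index 14.
Insert 155: h=10, slot 10 empty -> index 10.
Insert 185: h=3, h2=10, slot 3 occupied -> index 13.
Insert 440: h=3, h2=9, slot 3 occupied -> index 12.
Table: [—, —, —, 593, —, —, —, —, —, 933, 155, —, 440, 185, 405, —, —]

3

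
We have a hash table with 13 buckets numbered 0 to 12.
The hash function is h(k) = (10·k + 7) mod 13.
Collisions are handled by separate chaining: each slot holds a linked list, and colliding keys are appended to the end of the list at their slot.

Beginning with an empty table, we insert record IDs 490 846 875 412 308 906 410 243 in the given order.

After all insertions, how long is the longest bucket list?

490 → bucket 6
846 → bucket 4
875 → bucket 8
412 → bucket 6 (collision)
308 → bucket 6 (collision)
906 → bucket 6 (collision)
410 → bucket 12
243 → bucket 6 (collision)
Final buckets:
0: —
1: —
2: —
3: —
4: 846
5: —
6: 490 -> 412 -> 308 -> 906 -> 243
7: —
8: 875
9: —
10: —
11: —
12: 410

5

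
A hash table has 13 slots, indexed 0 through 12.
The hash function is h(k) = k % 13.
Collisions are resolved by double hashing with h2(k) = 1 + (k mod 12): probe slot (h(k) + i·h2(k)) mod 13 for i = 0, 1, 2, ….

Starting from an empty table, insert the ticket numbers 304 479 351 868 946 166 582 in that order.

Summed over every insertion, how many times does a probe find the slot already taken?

304: h=5 → slot 5
479: h=11 → slot 11
351: h=0 → slot 0
868: h=10 → slot 10
946: h=10, h2=11, probe 10,8 → slot 8
166: h=10, h2=11, probe 10,8,6 → slot 6
582: h=10, h2=7, probe 10,4 → slot 4
Table: [351, _, _, _, 582, 304, 166, _, 946, _, 868, 479, _]

4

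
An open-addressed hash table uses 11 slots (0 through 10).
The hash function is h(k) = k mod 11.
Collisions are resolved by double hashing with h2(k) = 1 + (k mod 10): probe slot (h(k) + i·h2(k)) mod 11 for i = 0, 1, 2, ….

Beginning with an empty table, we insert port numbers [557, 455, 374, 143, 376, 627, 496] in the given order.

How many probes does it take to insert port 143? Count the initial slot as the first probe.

557 hashes to 7; slot 7 is free → place at 7.
455 hashes to 4; slot 4 is free → place at 4.
374 hashes to 0; slot 0 is free → place at 0.
143 hashes to 0, h2=4; 0,4 taken → place at 8.
376 hashes to 2; slot 2 is free → place at 2.
627 hashes to 0, h2=8; 0,8 taken → place at 5.
496 hashes to 1; slot 1 is free → place at 1.
Table: [374, 496, 376, ., 455, 627, ., 557, 143, ., .]

3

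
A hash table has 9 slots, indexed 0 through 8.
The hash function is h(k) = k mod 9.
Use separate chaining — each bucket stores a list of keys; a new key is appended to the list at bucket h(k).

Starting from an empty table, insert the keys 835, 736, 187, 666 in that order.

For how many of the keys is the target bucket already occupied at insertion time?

2

835 -> bucket 7
736 -> bucket 7 (collision)
187 -> bucket 7 (collision)
666 -> bucket 0
Final buckets:
0: 666
1: —
2: —
3: —
4: —
5: —
6: —
7: 835 -> 736 -> 187
8: —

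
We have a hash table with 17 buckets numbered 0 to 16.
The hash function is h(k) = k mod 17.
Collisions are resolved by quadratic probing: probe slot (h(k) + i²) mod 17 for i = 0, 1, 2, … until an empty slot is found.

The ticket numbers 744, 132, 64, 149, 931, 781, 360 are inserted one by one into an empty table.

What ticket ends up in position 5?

149

744 hashes to 13; slot 13 is free -> place at 13.
132 hashes to 13; 13 taken -> place at 14.
64 hashes to 13; 13,14 taken -> place at 0.
149 hashes to 13; 13,14,0 taken -> place at 5.
931 hashes to 13; 13,14,0,5 taken -> place at 12.
781 hashes to 16; slot 16 is free -> place at 16.
360 hashes to 3; slot 3 is free -> place at 3.
Table: [64, _, _, 360, _, 149, _, _, _, _, _, _, 931, 744, 132, _, 781]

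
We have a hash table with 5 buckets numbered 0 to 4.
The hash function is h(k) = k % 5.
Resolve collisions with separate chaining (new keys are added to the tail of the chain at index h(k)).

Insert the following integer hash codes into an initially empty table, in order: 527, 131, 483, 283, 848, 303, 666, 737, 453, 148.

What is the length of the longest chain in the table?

527 -> bucket 2
131 -> bucket 1
483 -> bucket 3
283 -> bucket 3 (collision)
848 -> bucket 3 (collision)
303 -> bucket 3 (collision)
666 -> bucket 1 (collision)
737 -> bucket 2 (collision)
453 -> bucket 3 (collision)
148 -> bucket 3 (collision)
Final buckets:
0: .
1: 131 -> 666
2: 527 -> 737
3: 483 -> 283 -> 848 -> 303 -> 453 -> 148
4: .

6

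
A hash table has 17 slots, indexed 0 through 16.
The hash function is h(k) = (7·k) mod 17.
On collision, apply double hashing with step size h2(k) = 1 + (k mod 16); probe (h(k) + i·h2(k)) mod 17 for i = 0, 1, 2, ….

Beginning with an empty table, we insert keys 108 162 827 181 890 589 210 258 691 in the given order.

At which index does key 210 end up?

108: h=8 -> slot 8
162: h=12 -> slot 12
827: h=9 -> slot 9
181: h=9, h2=6, probe 9,15 -> slot 15
890: h=8, h2=11, probe 8,2 -> slot 2
589: h=9, h2=14, probe 9,6 -> slot 6
210: h=8, h2=3, probe 8,11 -> slot 11
258: h=4 -> slot 4
691: h=9, h2=4, probe 9,13 -> slot 13
Table: [∅, ∅, 890, ∅, 258, ∅, 589, ∅, 108, 827, ∅, 210, 162, 691, ∅, 181, ∅]

11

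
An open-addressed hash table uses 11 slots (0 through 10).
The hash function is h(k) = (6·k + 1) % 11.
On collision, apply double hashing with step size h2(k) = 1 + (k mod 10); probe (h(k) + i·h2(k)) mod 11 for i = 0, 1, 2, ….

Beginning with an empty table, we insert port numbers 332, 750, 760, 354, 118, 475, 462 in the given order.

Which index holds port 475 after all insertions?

332 hashes to 2; slot 2 is free => place at 2.
750 hashes to 2, h2=1; 2 taken => place at 3.
760 hashes to 7; slot 7 is free => place at 7.
354 hashes to 2, h2=5; 2,7 taken => place at 1.
118 hashes to 5; slot 5 is free => place at 5.
475 hashes to 2, h2=6; 2 taken => place at 8.
462 hashes to 1, h2=3; 1 taken => place at 4.
Table: [., 354, 332, 750, 462, 118, ., 760, 475, ., .]

8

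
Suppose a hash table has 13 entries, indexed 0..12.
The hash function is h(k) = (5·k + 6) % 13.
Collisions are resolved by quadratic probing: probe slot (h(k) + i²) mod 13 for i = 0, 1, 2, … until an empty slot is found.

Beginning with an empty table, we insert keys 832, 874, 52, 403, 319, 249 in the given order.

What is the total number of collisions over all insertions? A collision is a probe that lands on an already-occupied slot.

3

832 hashes to 6; slot 6 is free -> place at 6.
874 hashes to 8; slot 8 is free -> place at 8.
52 hashes to 6; 6 taken -> place at 7.
403 hashes to 6; 6,7 taken -> place at 10.
319 hashes to 2; slot 2 is free -> place at 2.
249 hashes to 3; slot 3 is free -> place at 3.
Table: [., ., 319, 249, ., ., 832, 52, 874, ., 403, ., .]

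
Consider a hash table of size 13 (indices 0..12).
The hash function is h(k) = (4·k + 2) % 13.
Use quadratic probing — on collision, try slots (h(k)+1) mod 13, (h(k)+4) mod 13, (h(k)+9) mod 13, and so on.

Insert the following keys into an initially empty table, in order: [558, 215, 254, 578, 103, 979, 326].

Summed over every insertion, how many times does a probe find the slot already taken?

4

Insert 558: h=11, slot 11 empty => index 11.
Insert 215: h=4, slot 4 empty => index 4.
Insert 254: h=4, slot 4 occupied => index 5.
Insert 578: h=0, slot 0 empty => index 0.
Insert 103: h=11, slot 11 occupied => index 12.
Insert 979: h=5, slot 5 occupied => index 6.
Insert 326: h=6, slot 6 occupied => index 7.
Table: [578, ., ., ., 215, 254, 979, 326, ., ., ., 558, 103]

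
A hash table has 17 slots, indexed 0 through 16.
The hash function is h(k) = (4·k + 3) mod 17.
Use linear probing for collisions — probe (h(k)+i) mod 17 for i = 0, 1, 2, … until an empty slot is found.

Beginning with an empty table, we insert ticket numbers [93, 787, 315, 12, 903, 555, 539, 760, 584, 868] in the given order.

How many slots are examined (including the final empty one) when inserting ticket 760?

4

93 hashes to 1; slot 1 is free → place at 1.
787 hashes to 6; slot 6 is free → place at 6.
315 hashes to 5; slot 5 is free → place at 5.
12 hashes to 0; slot 0 is free → place at 0.
903 hashes to 11; slot 11 is free → place at 11.
555 hashes to 13; slot 13 is free → place at 13.
539 hashes to 0; 0,1 taken → place at 2.
760 hashes to 0; 0,1,2 taken → place at 3.
584 hashes to 10; slot 10 is free → place at 10.
868 hashes to 7; slot 7 is free → place at 7.
Table: [12, 93, 539, 760, ∅, 315, 787, 868, ∅, ∅, 584, 903, ∅, 555, ∅, ∅, ∅]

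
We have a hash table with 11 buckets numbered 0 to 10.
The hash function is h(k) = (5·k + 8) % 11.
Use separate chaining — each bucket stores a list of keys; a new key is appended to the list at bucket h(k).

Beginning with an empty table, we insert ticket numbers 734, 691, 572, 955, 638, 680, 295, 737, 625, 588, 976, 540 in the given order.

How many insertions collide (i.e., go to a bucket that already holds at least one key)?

7

Insert 734: h=4, bucket 4 empty -> new chain.
Insert 691: h=9, bucket 9 empty -> new chain.
Insert 572: h=8, bucket 8 empty -> new chain.
Insert 955: h=9, bucket 9 nonempty -> append to chain.
Insert 638: h=8, bucket 8 nonempty -> append to chain.
Insert 680: h=9, bucket 9 nonempty -> append to chain.
Insert 295: h=9, bucket 9 nonempty -> append to chain.
Insert 737: h=8, bucket 8 nonempty -> append to chain.
Insert 625: h=9, bucket 9 nonempty -> append to chain.
Insert 588: h=0, bucket 0 empty -> new chain.
Insert 976: h=4, bucket 4 nonempty -> append to chain.
Insert 540: h=2, bucket 2 empty -> new chain.
Final buckets:
0: 588
1: —
2: 540
3: —
4: 734 -> 976
5: —
6: —
7: —
8: 572 -> 638 -> 737
9: 691 -> 955 -> 680 -> 295 -> 625
10: —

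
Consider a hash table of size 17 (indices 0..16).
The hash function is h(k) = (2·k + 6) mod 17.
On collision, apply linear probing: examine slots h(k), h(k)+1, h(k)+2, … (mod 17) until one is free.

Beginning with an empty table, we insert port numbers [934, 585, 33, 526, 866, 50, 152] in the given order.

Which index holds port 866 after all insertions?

934: h=4 => slot 4
585: h=3 => slot 3
33: h=4, probe 4,5 => slot 5
526: h=4, probe 4,5,6 => slot 6
866: h=4, probe 4,5,6,7 => slot 7
50: h=4, probe 4,5,6,7,8 => slot 8
152: h=4, probe 4,5,6,7,8,9 => slot 9
Table: [., ., ., 585, 934, 33, 526, 866, 50, 152, ., ., ., ., ., ., .]

7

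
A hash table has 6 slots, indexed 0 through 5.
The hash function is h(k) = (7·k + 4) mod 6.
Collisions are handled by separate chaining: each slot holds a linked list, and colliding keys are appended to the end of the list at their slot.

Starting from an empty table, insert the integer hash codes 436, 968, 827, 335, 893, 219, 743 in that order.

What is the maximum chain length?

4

Insert 436: h=2, bucket 2 empty -> new chain.
Insert 968: h=0, bucket 0 empty -> new chain.
Insert 827: h=3, bucket 3 empty -> new chain.
Insert 335: h=3, bucket 3 nonempty -> append to chain.
Insert 893: h=3, bucket 3 nonempty -> append to chain.
Insert 219: h=1, bucket 1 empty -> new chain.
Insert 743: h=3, bucket 3 nonempty -> append to chain.
Final buckets:
0: 968
1: 219
2: 436
3: 827 -> 335 -> 893 -> 743
4: —
5: —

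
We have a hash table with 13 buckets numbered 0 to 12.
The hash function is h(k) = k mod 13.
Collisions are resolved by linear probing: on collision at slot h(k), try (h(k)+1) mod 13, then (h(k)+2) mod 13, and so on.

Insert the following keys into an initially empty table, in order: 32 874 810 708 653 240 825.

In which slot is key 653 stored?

32: h=6 -> slot 6
874: h=3 -> slot 3
810: h=4 -> slot 4
708: h=6, probe 6,7 -> slot 7
653: h=3, probe 3,4,5 -> slot 5
240: h=6, probe 6,7,8 -> slot 8
825: h=6, probe 6,7,8,9 -> slot 9
Table: [., ., ., 874, 810, 653, 32, 708, 240, 825, ., ., .]

5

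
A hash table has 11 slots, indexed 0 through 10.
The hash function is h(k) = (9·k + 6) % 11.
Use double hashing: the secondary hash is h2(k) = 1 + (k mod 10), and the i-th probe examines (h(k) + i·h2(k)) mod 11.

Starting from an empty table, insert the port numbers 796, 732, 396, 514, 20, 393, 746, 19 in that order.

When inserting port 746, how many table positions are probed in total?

796: h=9 → slot 9
732: h=5 → slot 5
396: h=6 → slot 6
514: h=1 → slot 1
20: h=10 → slot 10
393: h=1, h2=4, probe 1,5,9,2 → slot 2
746: h=10, h2=7, probe 10,6,2,9,5,1,8 → slot 8
19: h=1, h2=10, probe 1,0 → slot 0
Table: [19, 514, 393, —, —, 732, 396, —, 746, 796, 20]

7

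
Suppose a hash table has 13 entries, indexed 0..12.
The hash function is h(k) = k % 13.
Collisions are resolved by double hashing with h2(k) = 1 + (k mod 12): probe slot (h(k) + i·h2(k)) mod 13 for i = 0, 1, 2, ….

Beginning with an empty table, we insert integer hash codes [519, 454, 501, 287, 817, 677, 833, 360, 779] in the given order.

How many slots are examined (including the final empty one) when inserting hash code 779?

5

519 hashes to 12; slot 12 is free => place at 12.
454 hashes to 12, h2=11; 12 taken => place at 10.
501 hashes to 7; slot 7 is free => place at 7.
287 hashes to 1; slot 1 is free => place at 1.
817 hashes to 11; slot 11 is free => place at 11.
677 hashes to 1, h2=6; 1,7 taken => place at 0.
833 hashes to 1, h2=6; 1,7,0 taken => place at 6.
360 hashes to 9; slot 9 is free => place at 9.
779 hashes to 12, h2=12; 12,11,10,9 taken => place at 8.
Table: [677, 287, —, —, —, —, 833, 501, 779, 360, 454, 817, 519]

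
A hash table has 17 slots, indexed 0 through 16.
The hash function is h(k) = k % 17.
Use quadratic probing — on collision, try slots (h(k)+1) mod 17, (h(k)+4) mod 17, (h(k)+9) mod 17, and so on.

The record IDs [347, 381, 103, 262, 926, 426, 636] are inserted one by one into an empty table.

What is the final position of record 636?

16

347 hashes to 7; slot 7 is free => place at 7.
381 hashes to 7; 7 taken => place at 8.
103 hashes to 1; slot 1 is free => place at 1.
262 hashes to 7; 7,8 taken => place at 11.
926 hashes to 8; 8 taken => place at 9.
426 hashes to 1; 1 taken => place at 2.
636 hashes to 7; 7,8,11 taken => place at 16.
Table: [., 103, 426, ., ., ., ., 347, 381, 926, ., 262, ., ., ., ., 636]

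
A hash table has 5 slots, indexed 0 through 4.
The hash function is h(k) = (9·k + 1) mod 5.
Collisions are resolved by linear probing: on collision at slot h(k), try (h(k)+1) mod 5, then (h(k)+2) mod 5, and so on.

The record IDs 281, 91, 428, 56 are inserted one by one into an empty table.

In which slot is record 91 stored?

1

Insert 281: h=0, slot 0 empty => index 0.
Insert 91: h=0, slot 0 occupied => index 1.
Insert 428: h=3, slot 3 empty => index 3.
Insert 56: h=0, slots 0,1 occupied => index 2.
Table: [281, 91, 56, 428, —]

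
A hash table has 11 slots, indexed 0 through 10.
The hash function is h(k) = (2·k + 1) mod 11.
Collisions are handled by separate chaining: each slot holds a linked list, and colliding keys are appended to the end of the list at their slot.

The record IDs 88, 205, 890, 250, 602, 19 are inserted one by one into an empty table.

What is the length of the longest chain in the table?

3

Insert 88: h=1, bucket 1 empty -> new chain.
Insert 205: h=4, bucket 4 empty -> new chain.
Insert 890: h=10, bucket 10 empty -> new chain.
Insert 250: h=6, bucket 6 empty -> new chain.
Insert 602: h=6, bucket 6 nonempty -> append to chain.
Insert 19: h=6, bucket 6 nonempty -> append to chain.
Final buckets:
0: -
1: 88
2: -
3: -
4: 205
5: -
6: 250 -> 602 -> 19
7: -
8: -
9: -
10: 890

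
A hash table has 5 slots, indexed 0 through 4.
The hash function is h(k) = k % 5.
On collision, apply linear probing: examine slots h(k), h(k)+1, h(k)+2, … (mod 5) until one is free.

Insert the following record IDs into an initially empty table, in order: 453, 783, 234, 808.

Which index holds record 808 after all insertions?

Insert 453: h=3, slot 3 empty → index 3.
Insert 783: h=3, slot 3 occupied → index 4.
Insert 234: h=4, slot 4 occupied → index 0.
Insert 808: h=3, slots 3,4,0 occupied → index 1.
Table: [234, 808, ∅, 453, 783]

1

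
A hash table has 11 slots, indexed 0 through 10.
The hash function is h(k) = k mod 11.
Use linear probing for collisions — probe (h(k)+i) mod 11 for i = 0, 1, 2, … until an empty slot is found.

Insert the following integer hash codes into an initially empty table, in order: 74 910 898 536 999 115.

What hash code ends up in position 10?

536

74 hashes to 8; slot 8 is free -> place at 8.
910 hashes to 8; 8 taken -> place at 9.
898 hashes to 7; slot 7 is free -> place at 7.
536 hashes to 8; 8,9 taken -> place at 10.
999 hashes to 9; 9,10 taken -> place at 0.
115 hashes to 5; slot 5 is free -> place at 5.
Table: [999, —, —, —, —, 115, —, 898, 74, 910, 536]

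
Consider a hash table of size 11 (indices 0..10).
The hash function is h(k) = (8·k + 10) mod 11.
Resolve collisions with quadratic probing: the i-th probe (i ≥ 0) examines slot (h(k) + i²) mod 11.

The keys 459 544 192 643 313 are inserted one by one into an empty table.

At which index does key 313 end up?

459: h=8 -> slot 8
544: h=6 -> slot 6
192: h=6, probe 6,7 -> slot 7
643: h=6, probe 6,7,10 -> slot 10
313: h=6, probe 6,7,10,4 -> slot 4
Table: [., ., ., ., 313, ., 544, 192, 459, ., 643]

4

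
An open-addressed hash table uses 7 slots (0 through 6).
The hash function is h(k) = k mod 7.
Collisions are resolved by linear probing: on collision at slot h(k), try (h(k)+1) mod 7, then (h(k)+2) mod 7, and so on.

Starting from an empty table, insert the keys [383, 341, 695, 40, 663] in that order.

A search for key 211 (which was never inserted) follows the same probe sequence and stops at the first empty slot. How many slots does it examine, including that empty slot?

3

383 hashes to 5; slot 5 is free -> place at 5.
341 hashes to 5; 5 taken -> place at 6.
695 hashes to 2; slot 2 is free -> place at 2.
40 hashes to 5; 5,6 taken -> place at 0.
663 hashes to 5; 5,6,0 taken -> place at 1.
Table: [40, 663, 695, ∅, ∅, 383, 341]
Lookup 211: h=1, probe 1,2,3 → slot 3 empty, not found.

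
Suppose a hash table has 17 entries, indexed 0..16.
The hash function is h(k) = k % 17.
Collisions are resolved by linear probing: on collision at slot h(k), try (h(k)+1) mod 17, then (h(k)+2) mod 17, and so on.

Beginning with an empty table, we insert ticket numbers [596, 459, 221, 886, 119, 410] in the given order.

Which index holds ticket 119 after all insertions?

596: h=1 => slot 1
459: h=0 => slot 0
221: h=0, probe 0,1,2 => slot 2
886: h=2, probe 2,3 => slot 3
119: h=0, probe 0,1,2,3,4 => slot 4
410: h=2, probe 2,3,4,5 => slot 5
Table: [459, 596, 221, 886, 119, 410, ∅, ∅, ∅, ∅, ∅, ∅, ∅, ∅, ∅, ∅, ∅]

4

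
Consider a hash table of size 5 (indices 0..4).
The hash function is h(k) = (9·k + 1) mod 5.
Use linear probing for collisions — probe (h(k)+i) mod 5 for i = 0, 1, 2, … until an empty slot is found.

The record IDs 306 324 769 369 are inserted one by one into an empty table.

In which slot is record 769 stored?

306 hashes to 0; slot 0 is free → place at 0.
324 hashes to 2; slot 2 is free → place at 2.
769 hashes to 2; 2 taken → place at 3.
369 hashes to 2; 2,3 taken → place at 4.
Table: [306, —, 324, 769, 369]

3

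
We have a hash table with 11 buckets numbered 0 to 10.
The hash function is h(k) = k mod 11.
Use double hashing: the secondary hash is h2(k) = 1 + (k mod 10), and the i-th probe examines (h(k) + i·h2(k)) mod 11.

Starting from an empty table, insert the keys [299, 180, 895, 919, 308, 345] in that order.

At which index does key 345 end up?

5

299 hashes to 2; slot 2 is free => place at 2.
180 hashes to 4; slot 4 is free => place at 4.
895 hashes to 4, h2=6; 4 taken => place at 10.
919 hashes to 6; slot 6 is free => place at 6.
308 hashes to 0; slot 0 is free => place at 0.
345 hashes to 4, h2=6; 4,10 taken => place at 5.
Table: [308, _, 299, _, 180, 345, 919, _, _, _, 895]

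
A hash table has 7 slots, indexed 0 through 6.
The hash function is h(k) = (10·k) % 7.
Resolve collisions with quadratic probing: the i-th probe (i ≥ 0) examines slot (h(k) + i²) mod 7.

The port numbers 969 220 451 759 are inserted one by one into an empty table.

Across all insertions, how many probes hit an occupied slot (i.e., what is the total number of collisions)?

6

969 hashes to 2; slot 2 is free -> place at 2.
220 hashes to 2; 2 taken -> place at 3.
451 hashes to 2; 2,3 taken -> place at 6.
759 hashes to 2; 2,3,6 taken -> place at 4.
Table: [—, —, 969, 220, 759, —, 451]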